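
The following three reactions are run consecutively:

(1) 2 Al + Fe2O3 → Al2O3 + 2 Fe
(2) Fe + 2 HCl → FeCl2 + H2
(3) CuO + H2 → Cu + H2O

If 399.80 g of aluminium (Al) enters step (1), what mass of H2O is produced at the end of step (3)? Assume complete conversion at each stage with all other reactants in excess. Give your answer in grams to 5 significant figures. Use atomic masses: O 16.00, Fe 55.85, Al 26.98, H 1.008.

266.97 g

M(Al) = 26.98 g/mol.
M(H2O) = 2(1.008) + 16.00 = 18.016 g/mol.
n(Al) = 399.80 / 26.98 = 14.8184 mol.
Reaction (1): Al→Fe ratio 2:2 ⇒ n(Fe) = 14.8184 mol.
Reaction (2): Fe→H2 ratio 1:1 ⇒ n(H2) = 14.8184 mol.
Reaction (3): H2→H2O ratio 1:1 ⇒ n(H2O) = 14.8184 mol.
Mass of H2O = 14.8184 × 18.016 = 266.968 g.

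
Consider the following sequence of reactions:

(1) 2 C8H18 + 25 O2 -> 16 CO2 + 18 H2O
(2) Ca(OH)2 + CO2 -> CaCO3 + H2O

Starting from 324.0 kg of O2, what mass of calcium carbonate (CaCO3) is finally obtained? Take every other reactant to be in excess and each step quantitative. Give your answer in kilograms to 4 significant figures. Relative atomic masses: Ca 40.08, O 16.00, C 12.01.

648.6 kg

M(O2) = 2(16.00) = 32.00 g/mol.
M(CaCO3) = 40.08 + 12.01 + 3(16.00) = 100.09 g/mol.
324.0 kg = 324000 g.
n(O2) = 324000 / 32.00 = 10125 mol.
Step 1 gives a 25:16 ratio of O2 to CO2, so n(CO2) = 6480.0 mol.
In step 2 the CO2:CaCO3 ratio is 1:1, so n(CaCO3) = 6480.0 mol.
Mass of CaCO3 = 6480.0 × 100.09 = 648580 g = 648.6 kg.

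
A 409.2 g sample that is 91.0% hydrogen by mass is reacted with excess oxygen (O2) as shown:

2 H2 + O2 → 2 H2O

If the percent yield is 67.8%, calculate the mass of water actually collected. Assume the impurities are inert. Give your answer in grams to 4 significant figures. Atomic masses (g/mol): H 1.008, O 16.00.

Pure H2 available = 409.2 g × 0.910 = 372.37 g.
M(H2) = 2(1.008) = 2.016 g/mol.
M(H2O) = 2(1.008) + 16.00 = 18.016 g/mol.
n(H2) = 372.37 g / 2.016 g/mol = 184.71 mol.
From the equation the H2:H2O mole ratio is 2:2, so n(H2O) = 184.71 × 2/2 = 184.71 mol.
Mass of H2O = 184.71 mol × 18.016 g/mol = 3327.7 g.
Actual mass collected = 3327.7 g × 0.678 = 2256.2 g.

2256 g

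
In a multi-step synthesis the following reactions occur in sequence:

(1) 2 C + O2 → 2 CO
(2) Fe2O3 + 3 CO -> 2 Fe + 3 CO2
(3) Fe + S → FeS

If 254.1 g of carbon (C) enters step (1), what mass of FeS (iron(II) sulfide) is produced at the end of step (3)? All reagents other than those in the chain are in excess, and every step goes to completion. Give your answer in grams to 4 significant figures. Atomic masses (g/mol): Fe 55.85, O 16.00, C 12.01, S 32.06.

1240 g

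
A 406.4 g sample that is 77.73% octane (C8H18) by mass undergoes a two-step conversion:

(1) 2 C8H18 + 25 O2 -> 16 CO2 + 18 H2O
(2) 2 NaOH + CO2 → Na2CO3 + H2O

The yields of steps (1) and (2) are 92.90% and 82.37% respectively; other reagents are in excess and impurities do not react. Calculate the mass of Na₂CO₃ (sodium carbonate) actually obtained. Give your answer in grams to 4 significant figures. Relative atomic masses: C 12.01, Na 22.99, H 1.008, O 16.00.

1794 g

Pure C8H18 = 406.4 × 0.7773 = 315.89 g.
M(C8H18) = 8(12.01) + 18(1.008) = 114.224 g/mol.
M(Na2CO3) = 2(22.99) + 12.01 + 3(16.00) = 105.99 g/mol.
n(C8H18) = 315.89 / 114.224 = 2.7656 mol.
Step 1 (C8H18:CO2 = 2:16): theoretical n(CO2) = 22.125 mol; at 92.90% yield, n(CO2) = 20.554 mol.
Step 2 (CO2:Na2CO3 = 1:1): theoretical n(Na2CO3) = 20.554 mol, so theoretical mass = 20.554 × 105.99 = 2178.5 g.
At 82.37% yield, actual mass of Na2CO3 = 2178.5 × 0.8237 = 1794.4 g.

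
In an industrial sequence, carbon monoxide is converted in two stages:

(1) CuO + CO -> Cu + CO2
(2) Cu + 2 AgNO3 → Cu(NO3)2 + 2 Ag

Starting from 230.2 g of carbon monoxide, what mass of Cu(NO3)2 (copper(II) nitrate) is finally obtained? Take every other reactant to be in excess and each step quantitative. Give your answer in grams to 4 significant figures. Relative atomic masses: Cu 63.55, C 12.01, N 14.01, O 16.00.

M(CO) = 12.01 + 16.00 = 28.01 g/mol.
M(Cu(NO3)2) = 63.55 + 2(14.01) + 6(16.00) = 187.57 g/mol.
n(CO) = 230.20 / 28.01 = 8.2185 mol.
Step 1 gives a 1:1 ratio of CO to Cu, so n(Cu) = 8.2185 mol.
In step 2 the Cu:Cu(NO3)2 ratio is 1:1, so n(Cu(NO3)2) = 8.2185 mol.
Mass of Cu(NO3)2 = 8.2185 × 187.57 = 1541.5 g.

1542 g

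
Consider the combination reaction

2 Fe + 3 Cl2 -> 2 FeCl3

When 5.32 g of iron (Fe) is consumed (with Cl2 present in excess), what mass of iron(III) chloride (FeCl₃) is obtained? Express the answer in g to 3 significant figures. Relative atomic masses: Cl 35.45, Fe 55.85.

M(Fe) = 55.85 g/mol.
M(FeCl3) = 55.85 + 3(35.45) = 162.20 g/mol.
n(Fe) = 5.320 g / 55.85 g/mol = 0.09526 mol.
From the equation the Fe:FeCl3 mole ratio is 2:2, so n(FeCl3) = 0.09526 × 2/2 = 0.09526 mol.
Mass of FeCl3 = 0.09526 mol × 162.20 g/mol = 15.45 g.

15.5 g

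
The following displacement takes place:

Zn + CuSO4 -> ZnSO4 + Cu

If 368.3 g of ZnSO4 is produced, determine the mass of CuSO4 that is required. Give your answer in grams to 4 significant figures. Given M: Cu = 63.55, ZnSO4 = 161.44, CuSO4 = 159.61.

364.1 g

n(ZnSO4) = 368.30 g / 161.44 g/mol = 2.2813 mol.
From the equation the ZnSO4:CuSO4 mole ratio is 1:1, so n(CuSO4) = 2.2813 × 1/1 = 2.2813 mol.
Mass of CuSO4 = 2.2813 mol × 159.61 g/mol = 364.13 g.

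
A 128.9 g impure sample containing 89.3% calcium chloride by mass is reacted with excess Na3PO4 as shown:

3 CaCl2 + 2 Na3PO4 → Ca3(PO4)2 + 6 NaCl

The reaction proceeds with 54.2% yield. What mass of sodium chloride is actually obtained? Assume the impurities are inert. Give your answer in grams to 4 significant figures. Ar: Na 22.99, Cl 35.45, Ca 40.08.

65.71 g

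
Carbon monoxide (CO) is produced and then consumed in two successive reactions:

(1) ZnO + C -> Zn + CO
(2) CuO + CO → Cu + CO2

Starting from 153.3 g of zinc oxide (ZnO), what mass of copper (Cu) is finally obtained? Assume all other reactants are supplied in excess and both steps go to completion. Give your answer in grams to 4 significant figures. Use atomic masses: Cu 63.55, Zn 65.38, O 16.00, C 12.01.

119.7 g

M(ZnO) = 65.38 + 16.00 = 81.38 g/mol.
M(Cu) = 63.55 g/mol.
n(ZnO) = 153.30 / 81.38 = 1.8838 mol.
Step 1 gives a 1:1 ratio of ZnO to CO, so n(CO) = 1.8838 mol.
In step 2 the CO:Cu ratio is 1:1, so n(Cu) = 1.8838 mol.
Mass of Cu = 1.8838 × 63.55 = 119.71 g.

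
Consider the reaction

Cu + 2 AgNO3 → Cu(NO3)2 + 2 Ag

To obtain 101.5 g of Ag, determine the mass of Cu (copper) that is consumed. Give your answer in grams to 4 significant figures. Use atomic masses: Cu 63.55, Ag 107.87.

29.90 g

M(Ag) = 107.87 g/mol.
M(Cu) = 63.55 g/mol.
n(Ag) = 101.50 g / 107.87 g/mol = 0.94095 mol.
From the equation the Ag:Cu mole ratio is 2:1, so n(Cu) = 0.94095 × 1/2 = 0.47047 mol.
Mass of Cu = 0.47047 mol × 63.55 g/mol = 29.899 g.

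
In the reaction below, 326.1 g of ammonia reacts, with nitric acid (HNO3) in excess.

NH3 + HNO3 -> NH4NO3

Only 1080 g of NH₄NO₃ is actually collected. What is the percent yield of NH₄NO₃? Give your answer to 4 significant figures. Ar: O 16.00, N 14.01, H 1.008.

70.47 %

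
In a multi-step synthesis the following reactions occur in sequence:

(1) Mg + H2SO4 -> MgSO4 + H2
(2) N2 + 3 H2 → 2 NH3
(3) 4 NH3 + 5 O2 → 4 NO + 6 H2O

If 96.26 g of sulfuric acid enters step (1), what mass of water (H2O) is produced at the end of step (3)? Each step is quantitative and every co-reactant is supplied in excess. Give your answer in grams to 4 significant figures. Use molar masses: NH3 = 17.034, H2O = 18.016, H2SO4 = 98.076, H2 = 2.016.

n(H2SO4) = 96.26 / 98.076 = 0.98148 mol.
Reaction (1): H2SO4→H2 ratio 1:1 ⇒ n(H2) = 0.98148 mol.
Reaction (2): H2→NH3 ratio 3:2 ⇒ n(NH3) = 0.65432 mol.
Reaction (3): NH3→H2O ratio 4:6 ⇒ n(H2O) = 0.98148 mol.
Mass of H2O = 0.98148 × 18.016 = 17.682 g.

17.68 g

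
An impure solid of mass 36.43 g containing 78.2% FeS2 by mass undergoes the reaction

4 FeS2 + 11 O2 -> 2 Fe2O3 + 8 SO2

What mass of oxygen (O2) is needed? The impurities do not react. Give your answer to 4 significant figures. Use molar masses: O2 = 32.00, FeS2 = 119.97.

Mass of pure FeS2 = 36.43 g × 0.782 = 28.488 g.
n(FeS2) = 28.488 g / 119.97 g/mol = 0.23746 mol.
From the equation the FeS2:O2 mole ratio is 4:11, so n(O2) = 0.23746 × 11/4 = 0.65302 mol.
Mass of O2 = 0.65302 mol × 32.00 g/mol = 20.897 g.

20.90 g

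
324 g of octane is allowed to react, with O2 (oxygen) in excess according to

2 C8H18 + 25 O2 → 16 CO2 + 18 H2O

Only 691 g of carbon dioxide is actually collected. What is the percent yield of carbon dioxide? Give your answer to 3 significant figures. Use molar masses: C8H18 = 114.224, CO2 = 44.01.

n(C8H18) = 324.0 g / 114.224 g/mol = 2.837 mol.
From the equation the C8H18:CO2 mole ratio is 2:16, so n(CO2) = 2.837 × 16/2 = 22.69 mol.
Mass of CO2 = 22.69 mol × 44.01 g/mol = 998.7 g.
This is the theoretical yield. Percent yield = 691 g / 998.7 g × 100% = 69.19%.

69.2 %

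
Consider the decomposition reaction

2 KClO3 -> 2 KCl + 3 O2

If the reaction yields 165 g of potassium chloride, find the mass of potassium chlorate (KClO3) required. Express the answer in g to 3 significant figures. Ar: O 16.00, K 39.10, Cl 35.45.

M(KCl) = 39.10 + 35.45 = 74.55 g/mol.
M(KClO3) = 39.10 + 35.45 + 3(16.00) = 122.55 g/mol.
n(KCl) = 165.0 g / 74.55 g/mol = 2.213 mol.
From the equation the KCl:KClO3 mole ratio is 2:2, so n(KClO3) = 2.213 × 2/2 = 2.213 mol.
Mass of KClO3 = 2.213 mol × 122.55 g/mol = 271.2 g.

271 g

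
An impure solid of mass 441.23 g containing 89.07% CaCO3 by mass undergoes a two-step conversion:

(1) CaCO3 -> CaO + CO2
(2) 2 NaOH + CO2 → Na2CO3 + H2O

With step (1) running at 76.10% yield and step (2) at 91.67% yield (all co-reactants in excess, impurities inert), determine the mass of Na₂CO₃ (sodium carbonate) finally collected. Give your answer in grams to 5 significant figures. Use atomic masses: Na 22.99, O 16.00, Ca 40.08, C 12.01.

Pure CaCO3 = 441.23 × 0.8907 = 393.004 g.
M(CaCO3) = 40.08 + 12.01 + 3(16.00) = 100.09 g/mol.
M(Na2CO3) = 2(22.99) + 12.01 + 3(16.00) = 105.99 g/mol.
n(CaCO3) = 393.004 / 100.09 = 3.92650 mol.
Step 1 (CaCO3:CO2 = 1:1): theoretical n(CO2) = 3.92650 mol; at 76.10% yield, n(CO2) = 2.98807 mol.
Step 2 (CO2:Na2CO3 = 1:1): theoretical n(Na2CO3) = 2.98807 mol, so theoretical mass = 2.98807 × 105.99 = 316.705 g.
At 91.67% yield, actual mass of Na2CO3 = 316.705 × 0.9167 = 290.324 g.

290.32 g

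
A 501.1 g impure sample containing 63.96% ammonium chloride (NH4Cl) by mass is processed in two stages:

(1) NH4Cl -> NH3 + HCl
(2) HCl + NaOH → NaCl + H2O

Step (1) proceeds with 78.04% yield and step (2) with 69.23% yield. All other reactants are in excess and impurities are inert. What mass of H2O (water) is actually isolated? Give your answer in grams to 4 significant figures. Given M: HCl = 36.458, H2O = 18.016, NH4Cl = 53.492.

Pure NH4Cl = 501.1 × 0.6396 = 320.50 g.
n(NH4Cl) = 320.50 / 53.492 = 5.9916 mol.
Step 1 (NH4Cl:HCl = 1:1): theoretical n(HCl) = 5.9916 mol; at 78.04% yield, n(HCl) = 4.6759 mol.
Step 2 (HCl:H2O = 1:1): theoretical n(H2O) = 4.6759 mol, so theoretical mass = 4.6759 × 18.016 = 84.240 g.
At 69.23% yield, actual mass of H2O = 84.240 × 0.6923 = 58.320 g.

58.32 g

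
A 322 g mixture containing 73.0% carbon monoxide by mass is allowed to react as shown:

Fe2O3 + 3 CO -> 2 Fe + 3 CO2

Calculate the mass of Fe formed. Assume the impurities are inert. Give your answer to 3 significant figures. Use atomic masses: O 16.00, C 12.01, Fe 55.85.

312 g

Mass of pure CO = 322 g × 0.730 = 235.1 g.
M(CO) = 12.01 + 16.00 = 28.01 g/mol.
M(Fe) = 55.85 g/mol.
n(CO) = 235.1 g / 28.01 g/mol = 8.392 mol.
From the equation the CO:Fe mole ratio is 3:2, so n(Fe) = 8.392 × 2/3 = 5.595 mol.
Mass of Fe = 5.595 mol × 55.85 g/mol = 312.5 g.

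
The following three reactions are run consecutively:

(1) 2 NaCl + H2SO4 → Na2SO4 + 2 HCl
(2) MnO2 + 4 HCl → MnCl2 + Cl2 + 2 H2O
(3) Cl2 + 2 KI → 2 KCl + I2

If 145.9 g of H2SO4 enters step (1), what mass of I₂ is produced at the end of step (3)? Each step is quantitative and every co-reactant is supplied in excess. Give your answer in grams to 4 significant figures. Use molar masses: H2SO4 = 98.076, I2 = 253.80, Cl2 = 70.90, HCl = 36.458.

n(H2SO4) = 145.9 / 98.076 = 1.4876 mol.
Reaction (1): H2SO4→HCl ratio 1:2 ⇒ n(HCl) = 2.9752 mol.
Reaction (2): HCl→Cl2 ratio 4:1 ⇒ n(Cl2) = 0.74381 mol.
Reaction (3): Cl2→I2 ratio 1:1 ⇒ n(I2) = 0.74381 mol.
Mass of I2 = 0.74381 × 253.80 = 188.78 g.

188.8 g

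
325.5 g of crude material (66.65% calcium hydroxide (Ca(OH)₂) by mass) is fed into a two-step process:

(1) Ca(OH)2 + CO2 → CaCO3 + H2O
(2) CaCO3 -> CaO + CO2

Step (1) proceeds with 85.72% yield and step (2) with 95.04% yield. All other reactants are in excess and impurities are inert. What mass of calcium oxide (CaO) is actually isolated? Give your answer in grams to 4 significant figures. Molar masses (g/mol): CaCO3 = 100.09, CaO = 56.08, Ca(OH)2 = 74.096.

133.8 g

Pure Ca(OH)2 = 325.5 × 0.6665 = 216.95 g.
n(Ca(OH)2) = 216.95 / 74.096 = 2.9279 mol.
Step 1 (Ca(OH)2:CaCO3 = 1:1): theoretical n(CaCO3) = 2.9279 mol; at 85.72% yield, n(CaCO3) = 2.5098 mol.
Step 2 (CaCO3:CaO = 1:1): theoretical n(CaO) = 2.5098 mol, so theoretical mass = 2.5098 × 56.08 = 140.75 g.
At 95.04% yield, actual mass of CaO = 140.75 × 0.9504 = 133.77 g.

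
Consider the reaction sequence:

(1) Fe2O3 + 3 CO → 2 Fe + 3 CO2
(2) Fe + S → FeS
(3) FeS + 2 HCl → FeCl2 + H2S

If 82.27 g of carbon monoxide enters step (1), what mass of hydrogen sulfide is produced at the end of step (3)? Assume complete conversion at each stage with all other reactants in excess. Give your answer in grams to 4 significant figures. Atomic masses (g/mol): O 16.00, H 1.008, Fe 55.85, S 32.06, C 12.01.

M(CO) = 12.01 + 16.00 = 28.01 g/mol.
M(H2S) = 2(1.008) + 32.06 = 34.076 g/mol.
n(CO) = 82.27 / 28.01 = 2.9372 mol.
Reaction (1): CO→Fe ratio 3:2 ⇒ n(Fe) = 1.9581 mol.
Reaction (2): Fe→FeS ratio 1:1 ⇒ n(FeS) = 1.9581 mol.
Reaction (3): FeS→H2S ratio 1:1 ⇒ n(H2S) = 1.9581 mol.
Mass of H2S = 1.9581 × 34.076 = 66.725 g.

66.72 g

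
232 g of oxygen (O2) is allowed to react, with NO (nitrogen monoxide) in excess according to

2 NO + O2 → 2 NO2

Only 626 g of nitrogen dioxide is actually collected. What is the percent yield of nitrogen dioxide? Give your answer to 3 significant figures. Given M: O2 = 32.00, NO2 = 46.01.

93.8 %

n(O2) = 232.0 g / 32.00 g/mol = 7.250 mol.
From the equation the O2:NO2 mole ratio is 1:2, so n(NO2) = 7.250 × 2/1 = 14.50 mol.
Mass of NO2 = 14.50 mol × 46.01 g/mol = 667.1 g.
This is the theoretical yield. Percent yield = 626 g / 667.1 g × 100% = 93.83%.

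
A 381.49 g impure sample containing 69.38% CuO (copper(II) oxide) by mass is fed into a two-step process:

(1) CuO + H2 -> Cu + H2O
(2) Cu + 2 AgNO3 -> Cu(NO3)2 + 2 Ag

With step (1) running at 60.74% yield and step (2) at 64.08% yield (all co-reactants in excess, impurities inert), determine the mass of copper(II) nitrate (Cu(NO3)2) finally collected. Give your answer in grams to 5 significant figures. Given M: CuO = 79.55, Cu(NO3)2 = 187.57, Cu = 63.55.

242.91 g

Pure CuO = 381.49 × 0.6938 = 264.678 g.
n(CuO) = 264.678 / 79.55 = 3.32719 mol.
Step 1 (CuO:Cu = 1:1): theoretical n(Cu) = 3.32719 mol; at 60.74% yield, n(Cu) = 2.02093 mol.
Step 2 (Cu:Cu(NO3)2 = 1:1): theoretical n(Cu(NO3)2) = 2.02093 mol, so theoretical mass = 2.02093 × 187.57 = 379.067 g.
At 64.08% yield, actual mass of Cu(NO3)2 = 379.067 × 0.6408 = 242.906 g.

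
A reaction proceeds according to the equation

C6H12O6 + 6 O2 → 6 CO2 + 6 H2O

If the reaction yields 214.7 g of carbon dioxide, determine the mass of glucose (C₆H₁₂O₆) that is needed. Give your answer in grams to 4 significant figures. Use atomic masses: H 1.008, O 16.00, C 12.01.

146.5 g

M(CO2) = 12.01 + 2(16.00) = 44.01 g/mol.
M(C6H12O6) = 6(12.01) + 12(1.008) + 6(16.00) = 180.156 g/mol.
n(CO2) = 214.70 g / 44.01 g/mol = 4.8784 mol.
From the equation the CO2:C6H12O6 mole ratio is 6:1, so n(C6H12O6) = 4.8784 × 1/6 = 0.81307 mol.
Mass of C6H12O6 = 0.81307 mol × 180.156 g/mol = 146.48 g.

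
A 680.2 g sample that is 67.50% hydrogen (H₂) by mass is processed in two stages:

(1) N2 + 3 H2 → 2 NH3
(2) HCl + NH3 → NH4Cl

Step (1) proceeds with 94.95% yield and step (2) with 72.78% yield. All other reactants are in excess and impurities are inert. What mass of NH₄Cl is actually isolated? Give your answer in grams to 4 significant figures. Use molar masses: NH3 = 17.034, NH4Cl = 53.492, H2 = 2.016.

5612 g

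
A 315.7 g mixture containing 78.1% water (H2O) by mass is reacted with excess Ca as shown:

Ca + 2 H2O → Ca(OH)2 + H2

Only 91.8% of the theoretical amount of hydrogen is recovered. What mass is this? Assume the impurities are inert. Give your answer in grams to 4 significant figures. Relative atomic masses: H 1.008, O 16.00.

Pure H2O available = 315.7 g × 0.781 = 246.56 g.
M(H2O) = 2(1.008) + 16.00 = 18.016 g/mol.
M(H2) = 2(1.008) = 2.016 g/mol.
n(H2O) = 246.56 g / 18.016 g/mol = 13.686 mol.
From the equation the H2O:H2 mole ratio is 2:1, so n(H2) = 13.686 × 1/2 = 6.8429 mol.
Mass of H2 = 6.8429 mol × 2.016 g/mol = 13.795 g.
Actual mass collected = 13.795 g × 0.918 = 12.664 g.

12.66 g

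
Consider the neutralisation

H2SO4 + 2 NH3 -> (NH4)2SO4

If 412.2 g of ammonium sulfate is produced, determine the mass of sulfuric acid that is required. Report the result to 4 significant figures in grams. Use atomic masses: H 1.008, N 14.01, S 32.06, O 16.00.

M((NH4)2SO4) = 2(14.01) + 8(1.008) + 32.06 + 4(16.00) = 132.144 g/mol.
M(H2SO4) = 2(1.008) + 32.06 + 4(16.00) = 98.076 g/mol.
n((NH4)2SO4) = 412.20 g / 132.144 g/mol = 3.1193 mol.
From the equation the (NH4)2SO4:H2SO4 mole ratio is 1:1, so n(H2SO4) = 3.1193 × 1/1 = 3.1193 mol.
Mass of H2SO4 = 3.1193 mol × 98.076 g/mol = 305.93 g.

305.9 g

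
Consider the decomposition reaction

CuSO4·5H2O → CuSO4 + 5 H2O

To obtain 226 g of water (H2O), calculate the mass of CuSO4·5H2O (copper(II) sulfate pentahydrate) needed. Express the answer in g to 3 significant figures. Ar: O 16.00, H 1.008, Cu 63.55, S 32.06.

M(H2O) = 2(1.008) + 16.00 = 18.016 g/mol.
M(CuSO4·5H2O) = 63.55 + 32.06 + 9(16.00) + 10(1.008) = 249.69 g/mol.
n(H2O) = 226.0 g / 18.016 g/mol = 12.54 mol.
From the equation the H2O:CuSO4·5H2O mole ratio is 5:1, so n(CuSO4·5H2O) = 12.54 × 1/5 = 2.509 mol.
Mass of CuSO4·5H2O = 2.509 mol × 249.69 g/mol = 626.4 g.

626 g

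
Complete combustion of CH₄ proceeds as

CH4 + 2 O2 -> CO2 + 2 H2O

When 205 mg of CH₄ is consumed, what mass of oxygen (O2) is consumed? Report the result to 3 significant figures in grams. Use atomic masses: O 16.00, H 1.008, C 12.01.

0.818 g

M(CH4) = 12.01 + 4(1.008) = 16.042 g/mol.
M(O2) = 2(16.00) = 32.00 g/mol.
Convert: 205 mg = 0.2050 g.
n(CH4) = 0.2050 g / 16.042 g/mol = 0.01278 mol.
From the equation the CH4:O2 mole ratio is 1:2, so n(O2) = 0.01278 × 2/1 = 0.02556 mol.
Mass of O2 = 0.02556 mol × 32.00 g/mol = 0.8179 g.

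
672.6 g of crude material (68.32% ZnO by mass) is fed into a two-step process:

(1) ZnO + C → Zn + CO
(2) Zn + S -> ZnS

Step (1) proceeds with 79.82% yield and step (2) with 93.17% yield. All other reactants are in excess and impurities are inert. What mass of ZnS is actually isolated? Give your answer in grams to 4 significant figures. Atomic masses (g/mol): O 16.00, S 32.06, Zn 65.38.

Pure ZnO = 672.6 × 0.6832 = 459.52 g.
M(ZnO) = 65.38 + 16.00 = 81.38 g/mol.
M(ZnS) = 65.38 + 32.06 = 97.44 g/mol.
n(ZnO) = 459.52 / 81.38 = 5.6466 mol.
Step 1 (ZnO:Zn = 1:1): theoretical n(Zn) = 5.6466 mol; at 79.82% yield, n(Zn) = 4.5071 mol.
Step 2 (Zn:ZnS = 1:1): theoretical n(ZnS) = 4.5071 mol, so theoretical mass = 4.5071 × 97.44 = 439.17 g.
At 93.17% yield, actual mass of ZnS = 439.17 × 0.9317 = 409.18 g.

409.2 g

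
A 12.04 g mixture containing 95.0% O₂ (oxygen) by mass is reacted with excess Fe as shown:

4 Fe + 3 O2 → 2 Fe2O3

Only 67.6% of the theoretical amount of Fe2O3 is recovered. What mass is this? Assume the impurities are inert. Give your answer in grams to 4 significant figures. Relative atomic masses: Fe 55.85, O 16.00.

Pure O2 available = 12.04 g × 0.950 = 11.438 g.
M(O2) = 2(16.00) = 32.00 g/mol.
M(Fe2O3) = 2(55.85) + 3(16.00) = 159.70 g/mol.
n(O2) = 11.438 g / 32.00 g/mol = 0.35744 mol.
From the equation the O2:Fe2O3 mole ratio is 3:2, so n(Fe2O3) = 0.35744 × 2/3 = 0.23829 mol.
Mass of Fe2O3 = 0.23829 mol × 159.70 g/mol = 38.055 g.
Actual mass collected = 38.055 g × 0.676 = 25.725 g.

25.73 g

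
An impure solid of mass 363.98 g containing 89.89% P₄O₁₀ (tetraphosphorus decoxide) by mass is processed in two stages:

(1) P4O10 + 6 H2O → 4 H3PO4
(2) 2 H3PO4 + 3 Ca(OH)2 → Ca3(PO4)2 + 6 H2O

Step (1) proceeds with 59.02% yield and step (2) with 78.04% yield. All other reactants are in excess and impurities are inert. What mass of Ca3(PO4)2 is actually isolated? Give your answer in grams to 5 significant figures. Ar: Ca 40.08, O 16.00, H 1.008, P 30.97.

329.32 g

Pure P4O10 = 363.98 × 0.8989 = 327.182 g.
M(P4O10) = 4(30.97) + 10(16.00) = 283.88 g/mol.
M(Ca3(PO4)2) = 3(40.08) + 2(30.97) + 8(16.00) = 310.18 g/mol.
n(P4O10) = 327.182 / 283.88 = 1.15253 mol.
Step 1 (P4O10:H3PO4 = 1:4): theoretical n(H3PO4) = 4.61014 mol; at 59.02% yield, n(H3PO4) = 2.72090 mol.
Step 2 (H3PO4:Ca3(PO4)2 = 2:1): theoretical n(Ca3(PO4)2) = 1.36045 mol, so theoretical mass = 1.36045 × 310.18 = 421.985 g.
At 78.04% yield, actual mass of Ca3(PO4)2 = 421.985 × 0.7804 = 329.317 g.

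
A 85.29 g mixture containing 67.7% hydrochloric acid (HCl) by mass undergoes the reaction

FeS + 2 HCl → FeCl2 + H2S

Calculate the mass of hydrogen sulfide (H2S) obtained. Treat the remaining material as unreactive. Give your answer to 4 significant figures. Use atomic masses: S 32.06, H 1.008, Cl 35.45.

Mass of pure HCl = 85.29 g × 0.677 = 57.741 g.
M(HCl) = 1.008 + 35.45 = 36.458 g/mol.
M(H2S) = 2(1.008) + 32.06 = 34.076 g/mol.
n(HCl) = 57.741 g / 36.458 g/mol = 1.5838 mol.
From the equation the HCl:H2S mole ratio is 2:1, so n(H2S) = 1.5838 × 1/2 = 0.79189 mol.
Mass of H2S = 0.79189 mol × 34.076 g/mol = 26.984 g.

26.98 g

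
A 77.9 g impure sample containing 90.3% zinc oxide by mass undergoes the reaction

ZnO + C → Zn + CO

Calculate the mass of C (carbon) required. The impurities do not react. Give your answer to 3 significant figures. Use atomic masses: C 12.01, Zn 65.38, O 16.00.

10.4 g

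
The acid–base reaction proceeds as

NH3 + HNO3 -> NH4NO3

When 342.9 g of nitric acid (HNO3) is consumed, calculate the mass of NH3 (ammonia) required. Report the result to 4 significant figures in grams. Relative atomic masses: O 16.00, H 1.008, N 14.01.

92.69 g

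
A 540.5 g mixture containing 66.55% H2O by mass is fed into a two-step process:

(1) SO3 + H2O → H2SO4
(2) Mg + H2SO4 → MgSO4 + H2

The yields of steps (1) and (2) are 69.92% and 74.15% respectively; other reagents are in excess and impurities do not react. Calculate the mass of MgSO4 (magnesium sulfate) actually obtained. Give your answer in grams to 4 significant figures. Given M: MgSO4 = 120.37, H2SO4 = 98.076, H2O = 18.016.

1246 g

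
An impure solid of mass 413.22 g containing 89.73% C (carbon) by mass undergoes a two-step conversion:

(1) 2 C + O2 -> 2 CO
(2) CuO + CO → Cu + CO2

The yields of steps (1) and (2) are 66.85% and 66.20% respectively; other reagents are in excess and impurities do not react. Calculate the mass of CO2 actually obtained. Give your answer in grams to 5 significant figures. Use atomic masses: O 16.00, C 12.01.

601.29 g

Pure C = 413.22 × 0.8973 = 370.782 g.
M(C) = 12.01 g/mol.
M(CO2) = 12.01 + 2(16.00) = 44.01 g/mol.
n(C) = 370.782 / 12.01 = 30.8728 mol.
Step 1 (C:CO = 2:2): theoretical n(CO) = 30.8728 mol; at 66.85% yield, n(CO) = 20.6385 mol.
Step 2 (CO:CO2 = 1:1): theoretical n(CO2) = 20.6385 mol, so theoretical mass = 20.6385 × 44.01 = 908.299 g.
At 66.20% yield, actual mass of CO2 = 908.299 × 0.6620 = 601.294 g.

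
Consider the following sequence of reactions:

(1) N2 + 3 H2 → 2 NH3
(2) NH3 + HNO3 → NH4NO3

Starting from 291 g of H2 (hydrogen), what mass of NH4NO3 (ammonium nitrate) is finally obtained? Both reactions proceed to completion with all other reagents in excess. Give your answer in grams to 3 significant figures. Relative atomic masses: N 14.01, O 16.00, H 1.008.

M(H2) = 2(1.008) = 2.016 g/mol.
M(NH4NO3) = 2(14.01) + 4(1.008) + 3(16.00) = 80.052 g/mol.
n(H2) = 291.0 / 2.016 = 144.3 mol.
Step 1 gives a 3:2 ratio of H2 to NH3, so n(NH3) = 96.23 mol.
In step 2 the NH3:NH4NO3 ratio is 1:1, so n(NH4NO3) = 96.23 mol.
Mass of NH4NO3 = 96.23 × 80.052 = 7703 g.

7700 g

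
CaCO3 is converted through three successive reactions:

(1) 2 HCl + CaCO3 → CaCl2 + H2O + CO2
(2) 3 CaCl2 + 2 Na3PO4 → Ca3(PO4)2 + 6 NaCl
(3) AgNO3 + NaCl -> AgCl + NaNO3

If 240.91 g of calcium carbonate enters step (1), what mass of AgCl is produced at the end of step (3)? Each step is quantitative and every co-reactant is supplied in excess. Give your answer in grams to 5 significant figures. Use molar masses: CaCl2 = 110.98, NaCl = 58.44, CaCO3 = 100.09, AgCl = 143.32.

689.92 g

n(CaCO3) = 240.91 / 100.09 = 2.40693 mol.
Reaction (1): CaCO3→CaCl2 ratio 1:1 ⇒ n(CaCl2) = 2.40693 mol.
Reaction (2): CaCl2→NaCl ratio 3:6 ⇒ n(NaCl) = 4.81387 mol.
Reaction (3): NaCl→AgCl ratio 1:1 ⇒ n(AgCl) = 4.81387 mol.
Mass of AgCl = 4.81387 × 143.32 = 689.923 g.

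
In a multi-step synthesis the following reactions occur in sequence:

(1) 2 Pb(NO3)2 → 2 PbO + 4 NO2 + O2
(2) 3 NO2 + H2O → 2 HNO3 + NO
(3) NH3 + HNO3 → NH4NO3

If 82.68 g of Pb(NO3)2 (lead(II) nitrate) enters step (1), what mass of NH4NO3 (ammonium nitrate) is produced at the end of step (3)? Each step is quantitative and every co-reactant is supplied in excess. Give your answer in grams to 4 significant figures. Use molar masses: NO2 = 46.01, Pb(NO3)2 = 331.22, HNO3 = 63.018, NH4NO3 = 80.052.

n(Pb(NO3)2) = 82.68 / 331.22 = 0.24962 mol.
Reaction (1): Pb(NO3)2→NO2 ratio 2:4 ⇒ n(NO2) = 0.49925 mol.
Reaction (2): NO2→HNO3 ratio 3:2 ⇒ n(HNO3) = 0.33283 mol.
Reaction (3): HNO3→NH4NO3 ratio 1:1 ⇒ n(NH4NO3) = 0.33283 mol.
Mass of NH4NO3 = 0.33283 × 80.052 = 26.644 g.

26.64 g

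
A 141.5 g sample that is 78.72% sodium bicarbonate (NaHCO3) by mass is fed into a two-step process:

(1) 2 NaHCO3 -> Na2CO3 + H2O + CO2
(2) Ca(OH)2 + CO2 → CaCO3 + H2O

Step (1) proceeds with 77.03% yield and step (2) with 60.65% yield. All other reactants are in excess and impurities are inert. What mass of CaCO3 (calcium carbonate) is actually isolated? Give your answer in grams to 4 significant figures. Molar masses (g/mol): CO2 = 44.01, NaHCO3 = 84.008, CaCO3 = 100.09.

31.00 g

Pure NaHCO3 = 141.5 × 0.7872 = 111.39 g.
n(NaHCO3) = 111.39 / 84.008 = 1.3259 mol.
Step 1 (NaHCO3:CO2 = 2:1): theoretical n(CO2) = 0.66297 mol; at 77.03% yield, n(CO2) = 0.51068 mol.
Step 2 (CO2:CaCO3 = 1:1): theoretical n(CaCO3) = 0.51068 mol, so theoretical mass = 0.51068 × 100.09 = 51.114 g.
At 60.65% yield, actual mass of CaCO3 = 51.114 × 0.6065 = 31.001 g.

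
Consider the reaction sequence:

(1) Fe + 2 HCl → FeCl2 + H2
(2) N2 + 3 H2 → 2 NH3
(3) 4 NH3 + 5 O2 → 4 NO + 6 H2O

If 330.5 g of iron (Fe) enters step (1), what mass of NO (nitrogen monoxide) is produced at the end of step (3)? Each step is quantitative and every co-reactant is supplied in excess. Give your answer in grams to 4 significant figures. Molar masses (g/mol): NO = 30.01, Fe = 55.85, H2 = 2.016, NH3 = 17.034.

118.4 g

n(Fe) = 330.5 / 55.85 = 5.9176 mol.
Reaction (1): Fe→H2 ratio 1:1 ⇒ n(H2) = 5.9176 mol.
Reaction (2): H2→NH3 ratio 3:2 ⇒ n(NH3) = 3.9451 mol.
Reaction (3): NH3→NO ratio 4:4 ⇒ n(NO) = 3.9451 mol.
Mass of NO = 3.9451 × 30.01 = 118.39 g.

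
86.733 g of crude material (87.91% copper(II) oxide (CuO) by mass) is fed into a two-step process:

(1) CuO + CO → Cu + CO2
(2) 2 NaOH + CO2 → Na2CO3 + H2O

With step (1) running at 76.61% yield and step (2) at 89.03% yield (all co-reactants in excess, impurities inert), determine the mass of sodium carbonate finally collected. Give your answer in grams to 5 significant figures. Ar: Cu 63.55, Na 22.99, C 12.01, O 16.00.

69.290 g

Pure CuO = 86.733 × 0.8791 = 76.2470 g.
M(CuO) = 63.55 + 16.00 = 79.55 g/mol.
M(Na2CO3) = 2(22.99) + 12.01 + 3(16.00) = 105.99 g/mol.
n(CuO) = 76.2470 / 79.55 = 0.958479 mol.
Step 1 (CuO:CO2 = 1:1): theoretical n(CO2) = 0.958479 mol; at 76.61% yield, n(CO2) = 0.734291 mol.
Step 2 (CO2:Na2CO3 = 1:1): theoretical n(Na2CO3) = 0.734291 mol, so theoretical mass = 0.734291 × 105.99 = 77.8275 g.
At 89.03% yield, actual mass of Na2CO3 = 77.8275 × 0.8903 = 69.2898 g.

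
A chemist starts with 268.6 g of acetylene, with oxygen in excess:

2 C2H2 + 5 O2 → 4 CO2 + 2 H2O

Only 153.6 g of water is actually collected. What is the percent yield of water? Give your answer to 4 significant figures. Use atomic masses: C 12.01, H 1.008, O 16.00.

M(C2H2) = 2(12.01) + 2(1.008) = 26.036 g/mol.
M(H2O) = 2(1.008) + 16.00 = 18.016 g/mol.
n(C2H2) = 268.60 g / 26.036 g/mol = 10.316 mol.
From the equation the C2H2:H2O mole ratio is 2:2, so n(H2O) = 10.316 × 2/2 = 10.316 mol.
Mass of H2O = 10.316 mol × 18.016 g/mol = 185.86 g.
This is the theoretical yield. Percent yield = 153.6 g / 185.86 g × 100% = 82.642%.

82.64 %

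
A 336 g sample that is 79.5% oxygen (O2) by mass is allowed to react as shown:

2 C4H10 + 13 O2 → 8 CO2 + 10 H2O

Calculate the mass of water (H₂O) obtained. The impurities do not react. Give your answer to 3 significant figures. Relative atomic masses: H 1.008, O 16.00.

116 g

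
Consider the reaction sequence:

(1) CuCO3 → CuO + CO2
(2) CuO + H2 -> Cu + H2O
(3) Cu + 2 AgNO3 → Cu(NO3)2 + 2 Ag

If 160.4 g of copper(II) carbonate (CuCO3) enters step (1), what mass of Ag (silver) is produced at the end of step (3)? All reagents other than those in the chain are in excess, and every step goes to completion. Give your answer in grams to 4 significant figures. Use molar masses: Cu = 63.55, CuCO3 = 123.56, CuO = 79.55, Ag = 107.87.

n(CuCO3) = 160.4 / 123.56 = 1.2982 mol.
Reaction (1): CuCO3→CuO ratio 1:1 ⇒ n(CuO) = 1.2982 mol.
Reaction (2): CuO→Cu ratio 1:1 ⇒ n(Cu) = 1.2982 mol.
Reaction (3): Cu→Ag ratio 1:2 ⇒ n(Ag) = 2.5963 mol.
Mass of Ag = 2.5963 × 107.87 = 280.06 g.

280.1 g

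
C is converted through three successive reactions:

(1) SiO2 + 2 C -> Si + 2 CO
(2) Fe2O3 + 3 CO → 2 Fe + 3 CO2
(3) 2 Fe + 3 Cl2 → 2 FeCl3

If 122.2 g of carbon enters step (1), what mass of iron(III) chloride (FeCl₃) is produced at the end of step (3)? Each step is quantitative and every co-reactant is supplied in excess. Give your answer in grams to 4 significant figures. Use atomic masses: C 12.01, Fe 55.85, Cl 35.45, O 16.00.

M(C) = 12.01 g/mol.
M(FeCl3) = 55.85 + 3(35.45) = 162.20 g/mol.
n(C) = 122.2 / 12.01 = 10.175 mol.
Reaction (1): C→CO ratio 2:2 ⇒ n(CO) = 10.175 mol.
Reaction (2): CO→Fe ratio 3:2 ⇒ n(Fe) = 6.7832 mol.
Reaction (3): Fe→FeCl3 ratio 2:2 ⇒ n(FeCl3) = 6.7832 mol.
Mass of FeCl3 = 6.7832 × 162.20 = 1100.2 g.

1100 g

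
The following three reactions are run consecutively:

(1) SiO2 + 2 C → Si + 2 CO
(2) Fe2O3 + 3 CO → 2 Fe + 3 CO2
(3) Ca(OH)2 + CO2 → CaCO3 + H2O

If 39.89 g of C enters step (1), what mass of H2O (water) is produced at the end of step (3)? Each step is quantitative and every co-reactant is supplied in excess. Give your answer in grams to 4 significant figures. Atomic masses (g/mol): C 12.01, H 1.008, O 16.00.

M(C) = 12.01 g/mol.
M(H2O) = 2(1.008) + 16.00 = 18.016 g/mol.
n(C) = 39.89 / 12.01 = 3.3214 mol.
Reaction (1): C→CO ratio 2:2 ⇒ n(CO) = 3.3214 mol.
Reaction (2): CO→CO2 ratio 3:3 ⇒ n(CO2) = 3.3214 mol.
Reaction (3): CO2→H2O ratio 1:1 ⇒ n(H2O) = 3.3214 mol.
Mass of H2O = 3.3214 × 18.016 = 59.838 g.

59.84 g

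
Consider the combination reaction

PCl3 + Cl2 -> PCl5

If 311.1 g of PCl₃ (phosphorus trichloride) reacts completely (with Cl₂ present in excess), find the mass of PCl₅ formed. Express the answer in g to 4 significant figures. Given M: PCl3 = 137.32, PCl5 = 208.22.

471.7 g

n(PCl3) = 311.10 g / 137.32 g/mol = 2.2655 mol.
From the equation the PCl3:PCl5 mole ratio is 1:1, so n(PCl5) = 2.2655 × 1/1 = 2.2655 mol.
Mass of PCl5 = 2.2655 mol × 208.22 g/mol = 471.72 g.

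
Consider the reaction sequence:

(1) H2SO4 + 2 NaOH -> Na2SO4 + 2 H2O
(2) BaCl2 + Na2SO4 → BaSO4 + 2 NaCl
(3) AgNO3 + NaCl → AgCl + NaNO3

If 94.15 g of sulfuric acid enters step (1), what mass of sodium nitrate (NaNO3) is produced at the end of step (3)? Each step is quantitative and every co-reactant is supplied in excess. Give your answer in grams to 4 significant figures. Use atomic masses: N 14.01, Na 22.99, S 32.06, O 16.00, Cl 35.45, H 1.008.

163.2 g

M(H2SO4) = 2(1.008) + 32.06 + 4(16.00) = 98.076 g/mol.
M(NaNO3) = 22.99 + 14.01 + 3(16.00) = 85.00 g/mol.
n(H2SO4) = 94.15 / 98.076 = 0.95997 mol.
Reaction (1): H2SO4→Na2SO4 ratio 1:1 ⇒ n(Na2SO4) = 0.95997 mol.
Reaction (2): Na2SO4→NaCl ratio 1:2 ⇒ n(NaCl) = 1.9199 mol.
Reaction (3): NaCl→NaNO3 ratio 1:1 ⇒ n(NaNO3) = 1.9199 mol.
Mass of NaNO3 = 1.9199 × 85.00 = 163.19 g.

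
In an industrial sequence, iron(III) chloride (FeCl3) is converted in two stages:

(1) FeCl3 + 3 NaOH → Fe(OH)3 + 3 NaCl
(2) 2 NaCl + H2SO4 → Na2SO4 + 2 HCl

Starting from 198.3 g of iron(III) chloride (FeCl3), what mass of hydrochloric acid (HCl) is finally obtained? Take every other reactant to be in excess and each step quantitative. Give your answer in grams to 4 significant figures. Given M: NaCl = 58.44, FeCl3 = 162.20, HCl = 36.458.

n(FeCl3) = 198.30 / 162.20 = 1.2226 mol.
Step 1 gives a 1:3 ratio of FeCl3 to NaCl, so n(NaCl) = 3.6677 mol.
In step 2 the NaCl:HCl ratio is 2:2, so n(HCl) = 3.6677 mol.
Mass of HCl = 3.6677 × 36.458 = 133.72 g.

133.7 g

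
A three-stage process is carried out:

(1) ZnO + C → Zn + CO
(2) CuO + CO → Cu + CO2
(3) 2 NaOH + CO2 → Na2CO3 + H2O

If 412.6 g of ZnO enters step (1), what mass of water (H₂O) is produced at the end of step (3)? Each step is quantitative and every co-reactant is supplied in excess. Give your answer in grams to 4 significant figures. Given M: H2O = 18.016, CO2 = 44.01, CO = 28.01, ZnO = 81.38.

91.34 g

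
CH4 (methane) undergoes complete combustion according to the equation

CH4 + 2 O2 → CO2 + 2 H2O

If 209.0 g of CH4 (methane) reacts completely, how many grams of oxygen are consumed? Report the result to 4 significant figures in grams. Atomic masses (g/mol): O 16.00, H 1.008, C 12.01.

M(CH4) = 12.01 + 4(1.008) = 16.042 g/mol.
M(O2) = 2(16.00) = 32.00 g/mol.
n(CH4) = 209.00 g / 16.042 g/mol = 13.028 mol.
From the equation the CH4:O2 mole ratio is 1:2, so n(O2) = 13.028 × 2/1 = 26.057 mol.
Mass of O2 = 26.057 mol × 32.00 g/mol = 833.81 g.

833.8 g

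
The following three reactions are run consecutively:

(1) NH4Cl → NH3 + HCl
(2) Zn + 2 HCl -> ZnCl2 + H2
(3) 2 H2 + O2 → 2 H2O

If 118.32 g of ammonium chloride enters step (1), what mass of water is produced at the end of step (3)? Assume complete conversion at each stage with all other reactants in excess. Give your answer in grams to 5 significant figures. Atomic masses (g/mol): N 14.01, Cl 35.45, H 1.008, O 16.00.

M(NH4Cl) = 14.01 + 4(1.008) + 35.45 = 53.492 g/mol.
M(H2O) = 2(1.008) + 16.00 = 18.016 g/mol.
n(NH4Cl) = 118.32 / 53.492 = 2.21192 mol.
Reaction (1): NH4Cl→HCl ratio 1:1 ⇒ n(HCl) = 2.21192 mol.
Reaction (2): HCl→H2 ratio 2:1 ⇒ n(H2) = 1.10596 mol.
Reaction (3): H2→H2O ratio 2:2 ⇒ n(H2O) = 1.10596 mol.
Mass of H2O = 1.10596 × 18.016 = 19.9250 g.

19.925 g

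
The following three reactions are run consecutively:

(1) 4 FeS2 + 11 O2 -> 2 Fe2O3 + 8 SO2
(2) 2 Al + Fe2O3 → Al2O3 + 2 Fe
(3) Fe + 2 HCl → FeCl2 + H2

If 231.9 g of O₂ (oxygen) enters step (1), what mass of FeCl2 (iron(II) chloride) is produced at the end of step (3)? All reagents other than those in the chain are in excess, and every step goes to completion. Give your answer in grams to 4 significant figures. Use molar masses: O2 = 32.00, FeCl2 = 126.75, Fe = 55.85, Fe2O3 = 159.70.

334.0 g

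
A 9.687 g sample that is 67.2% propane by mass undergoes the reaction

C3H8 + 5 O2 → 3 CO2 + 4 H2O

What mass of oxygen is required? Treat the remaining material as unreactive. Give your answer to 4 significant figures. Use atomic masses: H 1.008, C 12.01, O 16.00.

Mass of pure C3H8 = 9.687 g × 0.672 = 6.5097 g.
M(C3H8) = 3(12.01) + 8(1.008) = 44.094 g/mol.
M(O2) = 2(16.00) = 32.00 g/mol.
n(C3H8) = 6.5097 g / 44.094 g/mol = 0.14763 mol.
From the equation the C3H8:O2 mole ratio is 1:5, so n(O2) = 0.14763 × 5/1 = 0.73816 mol.
Mass of O2 = 0.73816 mol × 32.00 g/mol = 23.621 g.

23.62 g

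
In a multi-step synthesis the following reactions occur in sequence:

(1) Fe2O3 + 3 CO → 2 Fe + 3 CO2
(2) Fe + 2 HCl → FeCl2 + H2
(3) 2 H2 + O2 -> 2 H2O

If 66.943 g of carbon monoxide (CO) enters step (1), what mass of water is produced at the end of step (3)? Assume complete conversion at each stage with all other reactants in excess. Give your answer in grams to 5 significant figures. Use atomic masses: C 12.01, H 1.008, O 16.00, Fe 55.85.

28.705 g

M(CO) = 12.01 + 16.00 = 28.01 g/mol.
M(H2O) = 2(1.008) + 16.00 = 18.016 g/mol.
n(CO) = 66.943 / 28.01 = 2.38997 mol.
Reaction (1): CO→Fe ratio 3:2 ⇒ n(Fe) = 1.59331 mol.
Reaction (2): Fe→H2 ratio 1:1 ⇒ n(H2) = 1.59331 mol.
Reaction (3): H2→H2O ratio 2:2 ⇒ n(H2O) = 1.59331 mol.
Mass of H2O = 1.59331 × 18.016 = 28.7051 g.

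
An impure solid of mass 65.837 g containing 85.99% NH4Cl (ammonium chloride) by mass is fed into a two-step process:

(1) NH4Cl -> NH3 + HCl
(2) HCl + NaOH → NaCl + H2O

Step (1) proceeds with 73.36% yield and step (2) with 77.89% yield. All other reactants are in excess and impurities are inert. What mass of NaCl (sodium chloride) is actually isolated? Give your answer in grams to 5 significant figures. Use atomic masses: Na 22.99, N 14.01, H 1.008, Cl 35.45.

Pure NH4Cl = 65.837 × 0.8599 = 56.6132 g.
M(NH4Cl) = 14.01 + 4(1.008) + 35.45 = 53.492 g/mol.
M(NaCl) = 22.99 + 35.45 = 58.44 g/mol.
n(NH4Cl) = 56.6132 / 53.492 = 1.05835 mol.
Step 1 (NH4Cl:HCl = 1:1): theoretical n(HCl) = 1.05835 mol; at 73.36% yield, n(HCl) = 0.776405 mol.
Step 2 (HCl:NaCl = 1:1): theoretical n(NaCl) = 0.776405 mol, so theoretical mass = 0.776405 × 58.44 = 45.3731 g.
At 77.89% yield, actual mass of NaCl = 45.3731 × 0.7789 = 35.3411 g.

35.341 g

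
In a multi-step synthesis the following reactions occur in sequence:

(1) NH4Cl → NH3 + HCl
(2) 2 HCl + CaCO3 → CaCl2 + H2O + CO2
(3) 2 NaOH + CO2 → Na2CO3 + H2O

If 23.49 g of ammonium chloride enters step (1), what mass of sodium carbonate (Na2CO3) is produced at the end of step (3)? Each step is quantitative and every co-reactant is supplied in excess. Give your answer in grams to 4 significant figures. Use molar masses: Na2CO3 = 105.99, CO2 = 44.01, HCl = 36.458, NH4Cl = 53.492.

23.27 g

n(NH4Cl) = 23.49 / 53.492 = 0.43913 mol.
Reaction (1): NH4Cl→HCl ratio 1:1 ⇒ n(HCl) = 0.43913 mol.
Reaction (2): HCl→CO2 ratio 2:1 ⇒ n(CO2) = 0.21957 mol.
Reaction (3): CO2→Na2CO3 ratio 1:1 ⇒ n(Na2CO3) = 0.21957 mol.
Mass of Na2CO3 = 0.21957 × 105.99 = 23.272 g.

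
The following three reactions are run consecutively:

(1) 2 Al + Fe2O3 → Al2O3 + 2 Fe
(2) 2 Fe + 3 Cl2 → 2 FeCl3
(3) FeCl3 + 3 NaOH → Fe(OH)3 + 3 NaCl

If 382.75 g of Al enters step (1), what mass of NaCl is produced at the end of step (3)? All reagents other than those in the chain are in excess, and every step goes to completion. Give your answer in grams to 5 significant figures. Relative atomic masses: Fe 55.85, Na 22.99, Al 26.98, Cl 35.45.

2487.2 g

M(Al) = 26.98 g/mol.
M(NaCl) = 22.99 + 35.45 = 58.44 g/mol.
n(Al) = 382.75 / 26.98 = 14.1864 mol.
Reaction (1): Al→Fe ratio 2:2 ⇒ n(Fe) = 14.1864 mol.
Reaction (2): Fe→FeCl3 ratio 2:2 ⇒ n(FeCl3) = 14.1864 mol.
Reaction (3): FeCl3→NaCl ratio 1:3 ⇒ n(NaCl) = 42.5593 mol.
Mass of NaCl = 42.5593 × 58.44 = 2487.17 g.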